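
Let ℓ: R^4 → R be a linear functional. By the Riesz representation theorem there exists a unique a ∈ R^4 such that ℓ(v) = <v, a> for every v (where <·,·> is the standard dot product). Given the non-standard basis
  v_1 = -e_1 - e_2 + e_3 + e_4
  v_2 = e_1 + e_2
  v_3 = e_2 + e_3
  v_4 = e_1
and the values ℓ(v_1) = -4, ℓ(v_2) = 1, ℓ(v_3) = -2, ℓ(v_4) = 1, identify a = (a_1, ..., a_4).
a = (1, 0, -2, -1)

Write a = (a_1, ..., a_4) in the standard basis. For each basis vector v_i, ℓ(v_i) = <v_i, a> is a linear equation in the a_j's. Collect the n equations into a matrix system V a = ℓ, where row i of V is v_i (expressed in the standard basis). Since V is invertible (lower-triangular with 1s on the diagonal, up to permutation), solve by back-substitution:
  V =
[[-1, -1, 1, 1],
 [1, 1, 0, 0],
 [0, 1, 1, 0],
 [1, 0, 0, 0]]
  V a = (-4, 1, -2, 1)
Solving gives a = (1, 0, -2, -1).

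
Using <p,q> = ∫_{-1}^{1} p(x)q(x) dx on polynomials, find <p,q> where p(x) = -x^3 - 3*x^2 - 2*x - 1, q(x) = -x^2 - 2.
<p,q> = 148/15

Expand the product: p(x)·q(x) = x^5 + 3*x^4 + 4*x^3 + 7*x^2 + 4*x + 2.
∫_{-1}^{1} of each monomial x^k gives [2/(k+1) if k even, 0 if k odd]. Integrating term-by-term (or equivalently evaluating the antiderivative F(x) = x^6/6 + 3*x^5/5 + x^4 + 7*x^3/3 + 2*x^2 + 2*x at the endpoints):
  F(1) − F(−1) = 81/10 − (-53/30) = 148/15.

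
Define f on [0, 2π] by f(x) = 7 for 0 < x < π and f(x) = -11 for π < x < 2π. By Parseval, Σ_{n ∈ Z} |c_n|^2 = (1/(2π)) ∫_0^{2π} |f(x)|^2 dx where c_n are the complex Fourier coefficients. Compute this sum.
Σ |c_n|^2 = 85

Parseval equates the L^2 energy of f (normalised by 1/(2π)) with the ℓ^2 sum of its Fourier coefficients: (1/(2π)) ∫_0^{2π} |f|^2 = Σ |c_n|^2.
Compute the left side: (1/(2π)) [∫_0^π 7^2 dx + ∫_π^{2π} (-11)^2 dx] = (1/(2π)) · (49π + 121π) = (49 + 121)/2 = 85.
So Σ_{n ∈ Z} |c_n|^2 = 85.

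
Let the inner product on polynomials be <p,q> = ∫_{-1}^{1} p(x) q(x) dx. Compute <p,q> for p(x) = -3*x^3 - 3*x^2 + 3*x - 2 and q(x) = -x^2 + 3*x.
<p,q> = 74/15

Expand the product: p(x)·q(x) = 3*x^5 - 6*x^4 - 12*x^3 + 11*x^2 - 6*x.
∫_{-1}^{1} of each monomial x^k gives [2/(k+1) if k even, 0 if k odd]. Integrating term-by-term (or equivalently evaluating the antiderivative F(x) = x^6/2 - 6*x^5/5 - 3*x^4 + 11*x^3/3 - 3*x^2 at the endpoints):
  F(1) − F(−1) = -91/30 − (-239/30) = 74/15.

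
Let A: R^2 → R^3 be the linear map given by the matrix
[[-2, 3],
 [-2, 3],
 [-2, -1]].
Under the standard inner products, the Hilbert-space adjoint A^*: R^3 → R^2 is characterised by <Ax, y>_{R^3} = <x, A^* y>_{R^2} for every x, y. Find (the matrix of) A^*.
A^* = A^T =
[[-2, -2, -2],
 [3, 3, -1]]

For real matrices with standard dot products, the defining identity <Ax, y> = <x, A^* y> gives (Ax)^T y = x^T (A^*) y, i.e. x^T A^T y = x^T (A^*) y. Since this holds for all x, y, we must have A^* = A^T. Therefore
A^* =
[[-2, -2, -2],
 [3, 3, -1]].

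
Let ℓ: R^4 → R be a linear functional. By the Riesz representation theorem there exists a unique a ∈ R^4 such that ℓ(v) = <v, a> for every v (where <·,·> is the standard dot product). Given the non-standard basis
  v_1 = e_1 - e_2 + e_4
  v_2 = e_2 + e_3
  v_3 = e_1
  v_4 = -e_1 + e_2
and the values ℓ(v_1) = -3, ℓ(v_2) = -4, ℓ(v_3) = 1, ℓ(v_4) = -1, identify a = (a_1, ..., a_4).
a = (1, 0, -4, -4)

Write a = (a_1, ..., a_4) in the standard basis. For each basis vector v_i, ℓ(v_i) = <v_i, a> is a linear equation in the a_j's. Collect the n equations into a matrix system V a = ℓ, where row i of V is v_i (expressed in the standard basis). Since V is invertible (lower-triangular with 1s on the diagonal, up to permutation), solve by back-substitution:
  V =
[[1, -1, 0, 1],
 [0, 1, 1, 0],
 [1, 0, 0, 0],
 [-1, 1, 0, 0]]
  V a = (-3, -4, 1, -1)
Solving gives a = (1, 0, -4, -4).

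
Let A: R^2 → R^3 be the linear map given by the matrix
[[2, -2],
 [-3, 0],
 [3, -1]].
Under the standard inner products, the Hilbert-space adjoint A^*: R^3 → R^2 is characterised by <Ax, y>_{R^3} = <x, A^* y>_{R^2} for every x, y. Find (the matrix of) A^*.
A^* = A^T =
[[2, -3, 3],
 [-2, 0, -1]]

For real matrices with standard dot products, the defining identity <Ax, y> = <x, A^* y> gives (Ax)^T y = x^T (A^*) y, i.e. x^T A^T y = x^T (A^*) y. Since this holds for all x, y, we must have A^* = A^T. Therefore
A^* =
[[2, -3, 3],
 [-2, 0, -1]].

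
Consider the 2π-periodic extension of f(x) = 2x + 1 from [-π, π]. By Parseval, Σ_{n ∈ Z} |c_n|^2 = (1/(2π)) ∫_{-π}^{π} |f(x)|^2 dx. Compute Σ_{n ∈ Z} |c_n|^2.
Σ |c_n|^2 = 4π^2/3 + 1

Expand and integrate term by term over [-π, π]:
  ∫ (2x)^2 dx = 4·(2π^3/3); ∫ 2·2·(1)·x dx = 0 (odd integrand); ∫ 1^2 dx = 1·2π.
So (1/(2π)) ∫_{-π}^{π} (2x + 1)^2 dx = 4π^2/3 + 1 = 4π^2/3 + 1.
Parseval ⇒ Σ |c_n|^2 = 4π^2/3 + 1.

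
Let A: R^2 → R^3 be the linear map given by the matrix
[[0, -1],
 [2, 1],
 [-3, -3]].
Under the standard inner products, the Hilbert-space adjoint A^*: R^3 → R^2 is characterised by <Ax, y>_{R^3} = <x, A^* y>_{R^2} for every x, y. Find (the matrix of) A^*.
A^* = A^T =
[[0, 2, -3],
 [-1, 1, -3]]

For real matrices with standard dot products, the defining identity <Ax, y> = <x, A^* y> gives (Ax)^T y = x^T (A^*) y, i.e. x^T A^T y = x^T (A^*) y. Since this holds for all x, y, we must have A^* = A^T. Therefore
A^* =
[[0, 2, -3],
 [-1, 1, -3]].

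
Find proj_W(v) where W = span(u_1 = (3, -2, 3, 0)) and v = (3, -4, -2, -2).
proj_W(v) = (3/2, -1, 3/2, 0)

Set up U = [u_1 | ... | u_1] ∈ R^(4×1). The projector onto W = col(U) is P = U (U^T U)^(-1) U^T.
Compute U^T U =
  [22],
and U^T v = (11).
Solve U^T U · c = U^T v for the coefficients: c = (1/2). The projection is proj_W(v) = U c.
Check: (v - proj_W(v)) · u_1 = 0  (should be 0).
Result: proj_W(v) = (3/2, -1, 3/2, 0).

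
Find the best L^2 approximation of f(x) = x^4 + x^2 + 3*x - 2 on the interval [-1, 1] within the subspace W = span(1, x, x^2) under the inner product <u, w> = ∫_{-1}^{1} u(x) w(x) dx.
g(x) = 13*x^2/7 + 3*x - 73/35

The best approximation g ∈ W is the orthogonal projection of f onto W. Writing g = a_0 + a_1 x + a_2 x^2, the coefficients solve the normal equations G · a = b where
  G_{ij} = <φ_i, φ_j> and b_i = <f, φ_i>, with φ_0 = 1, φ_1 = x, φ_2 = x^2.
G =
  [2, 0, 2/3]
  [0, 2/3, 0]
  [2/3, 0, 2/5],
b = (-44/15, 2, -68/105).
Solving gives a_0 = -73/35, a_1 = 3, a_2 = 13/7, so
  g(x) = 13*x^2/7 + 3*x - 73/35.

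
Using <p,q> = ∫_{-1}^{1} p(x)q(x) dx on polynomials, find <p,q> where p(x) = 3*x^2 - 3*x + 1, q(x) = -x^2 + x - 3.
<p,q> = -238/15

Expand the product: p(x)·q(x) = -3*x^4 + 6*x^3 - 13*x^2 + 10*x - 3.
∫_{-1}^{1} of each monomial x^k gives [2/(k+1) if k even, 0 if k odd]. Integrating term-by-term (or equivalently evaluating the antiderivative F(x) = -3*x^5/5 + 3*x^4/2 - 13*x^3/3 + 5*x^2 - 3*x at the endpoints):
  F(1) − F(−1) = -43/30 − (433/30) = -238/15.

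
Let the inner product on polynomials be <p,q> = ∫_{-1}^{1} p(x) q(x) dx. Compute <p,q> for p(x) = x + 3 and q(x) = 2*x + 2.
<p,q> = 40/3

Expand the product: p(x)·q(x) = 2*x^2 + 8*x + 6.
∫_{-1}^{1} of each monomial x^k gives [2/(k+1) if k even, 0 if k odd]. Integrating term-by-term (or equivalently evaluating the antiderivative F(x) = 2*x^3/3 + 4*x^2 + 6*x at the endpoints):
  F(1) − F(−1) = 32/3 − (-8/3) = 40/3.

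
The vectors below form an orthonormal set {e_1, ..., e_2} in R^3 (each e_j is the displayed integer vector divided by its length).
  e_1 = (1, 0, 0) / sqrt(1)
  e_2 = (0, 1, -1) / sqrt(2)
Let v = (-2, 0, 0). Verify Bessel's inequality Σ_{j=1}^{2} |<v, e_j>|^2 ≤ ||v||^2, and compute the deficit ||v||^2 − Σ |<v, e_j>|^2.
Σ |<v, e_j>|^2 = 4; ||v||^2 = 4; deficit = 0

Write each e_j = u_j / sqrt(<u_j, u_j>) where u_j is the displayed integer vector. Then <v, e_j> = <v, u_j> / sqrt(<u_j, u_j>), so |<v, e_j>|^2 = <v, u_j>^2 / <u_j, u_j>.
Coefficients: <v, e_1> = -2/sqrt(1), <v, e_2> = 0/sqrt(2).
Square and sum: Σ |<v, e_j>|^2 = 4.
Compute ||v||^2 = v·v = 4.
Deficit = 4 − 4 = 0 ≥ 0, confirming Bessel's inequality. (The deficit equals ||v − Σ <v,e_j> e_j||^2, the squared distance from v to span{e_j}.)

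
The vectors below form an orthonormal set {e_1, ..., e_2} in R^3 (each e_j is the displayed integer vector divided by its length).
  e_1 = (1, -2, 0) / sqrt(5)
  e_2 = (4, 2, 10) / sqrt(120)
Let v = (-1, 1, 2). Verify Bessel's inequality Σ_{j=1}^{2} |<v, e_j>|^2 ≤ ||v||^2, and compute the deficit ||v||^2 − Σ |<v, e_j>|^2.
Σ |<v, e_j>|^2 = 9/2; ||v||^2 = 6; deficit = 3/2

Write each e_j = u_j / sqrt(<u_j, u_j>) where u_j is the displayed integer vector. Then <v, e_j> = <v, u_j> / sqrt(<u_j, u_j>), so |<v, e_j>|^2 = <v, u_j>^2 / <u_j, u_j>.
Coefficients: <v, e_1> = -3/sqrt(5), <v, e_2> = 18/sqrt(120).
Square and sum: Σ |<v, e_j>|^2 = 9/2.
Compute ||v||^2 = v·v = 6.
Deficit = 6 − 9/2 = 3/2 ≥ 0, confirming Bessel's inequality. (The deficit equals ||v − Σ <v,e_j> e_j||^2, the squared distance from v to span{e_j}.)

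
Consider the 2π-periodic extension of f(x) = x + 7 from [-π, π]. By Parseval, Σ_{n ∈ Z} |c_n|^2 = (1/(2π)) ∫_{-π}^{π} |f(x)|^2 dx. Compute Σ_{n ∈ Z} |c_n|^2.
Σ |c_n|^2 = π^2/3 + 49

Expand and integrate term by term over [-π, π]:
  ∫ (x)^2 dx = 1·(2π^3/3); ∫ 2·1·(7)·x dx = 0 (odd integrand); ∫ 7^2 dx = 49·2π.
So (1/(2π)) ∫_{-π}^{π} (x + 7)^2 dx = 1π^2/3 + 49 = π^2/3 + 49.
Parseval ⇒ Σ |c_n|^2 = π^2/3 + 49.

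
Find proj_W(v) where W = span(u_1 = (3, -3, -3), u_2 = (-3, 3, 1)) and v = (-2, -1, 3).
proj_W(v) = (-1/2, 1/2, 3)

Set up U = [u_1 | ... | u_2] ∈ R^(3×2). The projector onto W = col(U) is P = U (U^T U)^(-1) U^T.
Compute U^T U =
  [27, -21]
  [-21, 19],
and U^T v = (-12, 6).
Solve U^T U · c = U^T v for the coefficients: c = (-17/12, -5/4). The projection is proj_W(v) = U c.
Check: (v - proj_W(v)) · u_1 = 0  (should be 0).
Check: (v - proj_W(v)) · u_2 = 0  (should be 0).
Result: proj_W(v) = (-1/2, 1/2, 3).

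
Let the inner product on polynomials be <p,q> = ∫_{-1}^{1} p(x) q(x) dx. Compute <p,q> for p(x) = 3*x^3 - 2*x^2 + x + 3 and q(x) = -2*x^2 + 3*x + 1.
<p,q> = 118/15

Expand the product: p(x)·q(x) = -6*x^5 + 13*x^4 - 5*x^3 - 5*x^2 + 10*x + 3.
∫_{-1}^{1} of each monomial x^k gives [2/(k+1) if k even, 0 if k odd]. Integrating term-by-term (or equivalently evaluating the antiderivative F(x) = -x^6 + 13*x^5/5 - 5*x^4/4 - 5*x^3/3 + 5*x^2 + 3*x at the endpoints):
  F(1) − F(−1) = 401/60 − (-71/60) = 118/15.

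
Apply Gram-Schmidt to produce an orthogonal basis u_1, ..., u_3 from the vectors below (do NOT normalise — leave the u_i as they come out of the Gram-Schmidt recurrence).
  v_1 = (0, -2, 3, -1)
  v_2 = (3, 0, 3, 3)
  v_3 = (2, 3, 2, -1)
Orthogonal basis:
  u_1 = (0, -2, 3, -1)
  u_2 = (3, 6/7, 12/7, 24/7)
  u_3 = (18/19, 54/19, 45/38, -81/38)

Apply the Gram-Schmidt recurrence
  u_1 = v_1
  u_i = v_i − Σ_{j<i} ((v_i · u_j) / (u_j · u_j)) · u_j.

Step by step this gives:
  u_1 = (0, -2, 3, -1)
  u_2 = (3, 6/7, 12/7, 24/7)
  u_3 = (18/19, 54/19, 45/38, -81/38)

Orthogonality check:
  u_2 · u_1 = 0 (should be 0)
  u_3 · u_1 = 0 (should be 0)
  u_3 · u_2 = 0 (should be 0)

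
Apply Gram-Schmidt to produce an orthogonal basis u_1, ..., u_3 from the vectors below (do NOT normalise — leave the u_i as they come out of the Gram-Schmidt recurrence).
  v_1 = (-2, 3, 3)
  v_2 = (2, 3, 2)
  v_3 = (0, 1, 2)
Orthogonal basis:
  u_1 = (-2, 3, 3)
  u_2 = (3, 3/2, 1/2)
  u_3 = (42/253, -140/253, 168/253)

Apply the Gram-Schmidt recurrence
  u_1 = v_1
  u_i = v_i − Σ_{j<i} ((v_i · u_j) / (u_j · u_j)) · u_j.

Step by step this gives:
  u_1 = (-2, 3, 3)
  u_2 = (3, 3/2, 1/2)
  u_3 = (42/253, -140/253, 168/253)

Orthogonality check:
  u_2 · u_1 = 0 (should be 0)
  u_3 · u_1 = 0 (should be 0)
  u_3 · u_2 = 0 (should be 0)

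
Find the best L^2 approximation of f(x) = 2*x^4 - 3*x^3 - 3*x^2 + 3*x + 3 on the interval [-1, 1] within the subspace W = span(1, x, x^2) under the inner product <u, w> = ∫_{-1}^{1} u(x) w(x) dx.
g(x) = -9*x^2/7 + 6*x/5 + 99/35

The best approximation g ∈ W is the orthogonal projection of f onto W. Writing g = a_0 + a_1 x + a_2 x^2, the coefficients solve the normal equations G · a = b where
  G_{ij} = <φ_i, φ_j> and b_i = <f, φ_i>, with φ_0 = 1, φ_1 = x, φ_2 = x^2.
G =
  [2, 0, 2/3]
  [0, 2/3, 0]
  [2/3, 0, 2/5],
b = (24/5, 4/5, 48/35).
Solving gives a_0 = 99/35, a_1 = 6/5, a_2 = -9/7, so
  g(x) = -9*x^2/7 + 6*x/5 + 99/35.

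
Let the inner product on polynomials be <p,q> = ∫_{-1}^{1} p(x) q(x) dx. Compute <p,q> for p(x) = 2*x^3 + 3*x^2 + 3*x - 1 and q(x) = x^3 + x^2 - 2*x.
<p,q> = -346/105

Expand the product: p(x)·q(x) = 2*x^6 + 5*x^5 + 2*x^4 - 4*x^3 - 7*x^2 + 2*x.
∫_{-1}^{1} of each monomial x^k gives [2/(k+1) if k even, 0 if k odd]. Integrating term-by-term (or equivalently evaluating the antiderivative F(x) = 2*x^7/7 + 5*x^6/6 + 2*x^5/5 - x^4 - 7*x^3/3 + x^2 at the endpoints):
  F(1) − F(−1) = -57/70 − (521/210) = -346/105.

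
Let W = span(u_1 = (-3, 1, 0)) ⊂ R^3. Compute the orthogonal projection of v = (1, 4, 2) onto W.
proj_W(v) = (-3/10, 1/10, 0)

Set up U = [u_1 | ... | u_1] ∈ R^(3×1). The projector onto W = col(U) is P = U (U^T U)^(-1) U^T.
Compute U^T U =
  [10],
and U^T v = (1).
Solve U^T U · c = U^T v for the coefficients: c = (1/10). The projection is proj_W(v) = U c.
Check: (v - proj_W(v)) · u_1 = 0  (should be 0).
Result: proj_W(v) = (-3/10, 1/10, 0).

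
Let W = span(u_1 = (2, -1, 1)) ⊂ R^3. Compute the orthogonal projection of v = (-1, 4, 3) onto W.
proj_W(v) = (-1, 1/2, -1/2)

Set up U = [u_1 | ... | u_1] ∈ R^(3×1). The projector onto W = col(U) is P = U (U^T U)^(-1) U^T.
Compute U^T U =
  [6],
and U^T v = (-3).
Solve U^T U · c = U^T v for the coefficients: c = (-1/2). The projection is proj_W(v) = U c.
Check: (v - proj_W(v)) · u_1 = 0  (should be 0).
Result: proj_W(v) = (-1, 1/2, -1/2).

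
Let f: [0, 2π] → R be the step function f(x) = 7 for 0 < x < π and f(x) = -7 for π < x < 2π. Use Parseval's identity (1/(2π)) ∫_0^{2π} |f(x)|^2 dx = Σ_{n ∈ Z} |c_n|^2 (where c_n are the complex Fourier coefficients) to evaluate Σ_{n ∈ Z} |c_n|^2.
Σ |c_n|^2 = 49

Parseval equates the L^2 energy of f (normalised by 1/(2π)) with the ℓ^2 sum of its Fourier coefficients: (1/(2π)) ∫_0^{2π} |f|^2 = Σ |c_n|^2.
Compute the left side: (1/(2π)) [∫_0^π 7^2 dx + ∫_π^{2π} (-7)^2 dx] = (1/(2π)) · (49π + 49π) = (49 + 49)/2 = 49.
So Σ_{n ∈ Z} |c_n|^2 = 49.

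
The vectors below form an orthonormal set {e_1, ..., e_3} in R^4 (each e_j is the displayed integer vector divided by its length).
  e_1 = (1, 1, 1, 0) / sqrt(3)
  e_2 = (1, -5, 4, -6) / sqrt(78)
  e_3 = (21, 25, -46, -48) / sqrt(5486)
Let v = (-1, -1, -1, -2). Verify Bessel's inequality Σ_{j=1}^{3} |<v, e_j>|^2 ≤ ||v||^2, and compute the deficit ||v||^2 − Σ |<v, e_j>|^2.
Σ |<v, e_j>|^2 = 1377/211; ||v||^2 = 7; deficit = 100/211

Write each e_j = u_j / sqrt(<u_j, u_j>) where u_j is the displayed integer vector. Then <v, e_j> = <v, u_j> / sqrt(<u_j, u_j>), so |<v, e_j>|^2 = <v, u_j>^2 / <u_j, u_j>.
Coefficients: <v, e_1> = -3/sqrt(3), <v, e_2> = 12/sqrt(78), <v, e_3> = 96/sqrt(5486).
Square and sum: Σ |<v, e_j>|^2 = 1377/211.
Compute ||v||^2 = v·v = 7.
Deficit = 7 − 1377/211 = 100/211 ≥ 0, confirming Bessel's inequality. (The deficit equals ||v − Σ <v,e_j> e_j||^2, the squared distance from v to span{e_j}.)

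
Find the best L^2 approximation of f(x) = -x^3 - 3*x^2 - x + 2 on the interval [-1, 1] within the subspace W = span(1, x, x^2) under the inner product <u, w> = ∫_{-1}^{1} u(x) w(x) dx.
g(x) = -3*x^2 - 8*x/5 + 2

The best approximation g ∈ W is the orthogonal projection of f onto W. Writing g = a_0 + a_1 x + a_2 x^2, the coefficients solve the normal equations G · a = b where
  G_{ij} = <φ_i, φ_j> and b_i = <f, φ_i>, with φ_0 = 1, φ_1 = x, φ_2 = x^2.
G =
  [2, 0, 2/3]
  [0, 2/3, 0]
  [2/3, 0, 2/5],
b = (2, -16/15, 2/15).
Solving gives a_0 = 2, a_1 = -8/5, a_2 = -3, so
  g(x) = -3*x^2 - 8*x/5 + 2.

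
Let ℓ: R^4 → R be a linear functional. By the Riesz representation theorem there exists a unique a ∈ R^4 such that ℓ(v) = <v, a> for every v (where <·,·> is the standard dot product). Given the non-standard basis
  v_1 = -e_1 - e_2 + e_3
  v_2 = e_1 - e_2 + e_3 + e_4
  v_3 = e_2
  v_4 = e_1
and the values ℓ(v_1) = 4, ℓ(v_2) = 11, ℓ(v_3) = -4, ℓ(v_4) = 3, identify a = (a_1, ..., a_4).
a = (3, -4, 3, 1)

Write a = (a_1, ..., a_4) in the standard basis. For each basis vector v_i, ℓ(v_i) = <v_i, a> is a linear equation in the a_j's. Collect the n equations into a matrix system V a = ℓ, where row i of V is v_i (expressed in the standard basis). Since V is invertible (lower-triangular with 1s on the diagonal, up to permutation), solve by back-substitution:
  V =
[[-1, -1, 1, 0],
 [1, -1, 1, 1],
 [0, 1, 0, 0],
 [1, 0, 0, 0]]
  V a = (4, 11, -4, 3)
Solving gives a = (3, -4, 3, 1).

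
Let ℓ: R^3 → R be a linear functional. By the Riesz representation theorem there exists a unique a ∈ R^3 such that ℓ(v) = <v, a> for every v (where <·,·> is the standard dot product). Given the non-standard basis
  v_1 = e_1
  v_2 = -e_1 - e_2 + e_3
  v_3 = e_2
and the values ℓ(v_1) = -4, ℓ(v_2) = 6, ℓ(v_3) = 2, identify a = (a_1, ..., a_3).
a = (-4, 2, 4)

Write a = (a_1, ..., a_3) in the standard basis. For each basis vector v_i, ℓ(v_i) = <v_i, a> is a linear equation in the a_j's. Collect the n equations into a matrix system V a = ℓ, where row i of V is v_i (expressed in the standard basis). Since V is invertible (lower-triangular with 1s on the diagonal, up to permutation), solve by back-substitution:
  V =
[[1, 0, 0],
 [-1, -1, 1],
 [0, 1, 0]]
  V a = (-4, 6, 2)
Solving gives a = (-4, 2, 4).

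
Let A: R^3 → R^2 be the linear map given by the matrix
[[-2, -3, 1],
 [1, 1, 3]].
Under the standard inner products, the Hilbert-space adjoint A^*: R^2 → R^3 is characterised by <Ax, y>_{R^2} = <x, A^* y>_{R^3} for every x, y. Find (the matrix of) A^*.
A^* = A^T =
[[-2, 1],
 [-3, 1],
 [1, 3]]

For real matrices with standard dot products, the defining identity <Ax, y> = <x, A^* y> gives (Ax)^T y = x^T (A^*) y, i.e. x^T A^T y = x^T (A^*) y. Since this holds for all x, y, we must have A^* = A^T. Therefore
A^* =
[[-2, 1],
 [-3, 1],
 [1, 3]].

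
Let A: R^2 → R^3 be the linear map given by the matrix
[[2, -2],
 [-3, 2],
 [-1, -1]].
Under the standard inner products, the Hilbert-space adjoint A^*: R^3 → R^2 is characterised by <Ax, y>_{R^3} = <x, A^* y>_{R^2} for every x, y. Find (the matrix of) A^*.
A^* = A^T =
[[2, -3, -1],
 [-2, 2, -1]]

For real matrices with standard dot products, the defining identity <Ax, y> = <x, A^* y> gives (Ax)^T y = x^T (A^*) y, i.e. x^T A^T y = x^T (A^*) y. Since this holds for all x, y, we must have A^* = A^T. Therefore
A^* =
[[2, -3, -1],
 [-2, 2, -1]].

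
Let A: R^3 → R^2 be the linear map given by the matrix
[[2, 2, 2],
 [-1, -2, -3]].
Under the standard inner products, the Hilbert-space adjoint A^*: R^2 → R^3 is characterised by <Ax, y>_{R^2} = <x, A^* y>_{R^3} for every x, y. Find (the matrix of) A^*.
A^* = A^T =
[[2, -1],
 [2, -2],
 [2, -3]]

For real matrices with standard dot products, the defining identity <Ax, y> = <x, A^* y> gives (Ax)^T y = x^T (A^*) y, i.e. x^T A^T y = x^T (A^*) y. Since this holds for all x, y, we must have A^* = A^T. Therefore
A^* =
[[2, -1],
 [2, -2],
 [2, -3]].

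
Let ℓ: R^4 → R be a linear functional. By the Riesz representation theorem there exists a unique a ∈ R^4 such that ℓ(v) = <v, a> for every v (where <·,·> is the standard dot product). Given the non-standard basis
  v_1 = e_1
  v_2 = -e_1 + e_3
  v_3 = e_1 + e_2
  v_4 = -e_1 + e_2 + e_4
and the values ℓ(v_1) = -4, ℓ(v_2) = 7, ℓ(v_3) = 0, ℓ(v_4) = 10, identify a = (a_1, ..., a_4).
a = (-4, 4, 3, 2)

Write a = (a_1, ..., a_4) in the standard basis. For each basis vector v_i, ℓ(v_i) = <v_i, a> is a linear equation in the a_j's. Collect the n equations into a matrix system V a = ℓ, where row i of V is v_i (expressed in the standard basis). Since V is invertible (lower-triangular with 1s on the diagonal, up to permutation), solve by back-substitution:
  V =
[[1, 0, 0, 0],
 [-1, 0, 1, 0],
 [1, 1, 0, 0],
 [-1, 1, 0, 1]]
  V a = (-4, 7, 0, 10)
Solving gives a = (-4, 4, 3, 2).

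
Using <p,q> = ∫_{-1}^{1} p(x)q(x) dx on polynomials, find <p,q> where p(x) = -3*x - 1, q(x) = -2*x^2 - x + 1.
<p,q> = 4/3

Expand the product: p(x)·q(x) = 6*x^3 + 5*x^2 - 2*x - 1.
∫_{-1}^{1} of each monomial x^k gives [2/(k+1) if k even, 0 if k odd]. Integrating term-by-term (or equivalently evaluating the antiderivative F(x) = 3*x^4/2 + 5*x^3/3 - x^2 - x at the endpoints):
  F(1) − F(−1) = 7/6 − (-1/6) = 4/3.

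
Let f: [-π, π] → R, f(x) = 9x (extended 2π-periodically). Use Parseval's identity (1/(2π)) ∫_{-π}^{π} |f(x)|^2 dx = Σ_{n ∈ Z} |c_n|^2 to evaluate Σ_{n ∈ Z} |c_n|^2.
Σ |c_n|^2 = 27π^2

Expand and integrate term by term over [-π, π]:
  ∫ (9x)^2 dx = 81·(2π^3/3); ∫ 2·9·(0)·x dx = 0 (odd integrand); ∫ 0^2 dx = 0·2π.
So (1/(2π)) ∫_{-π}^{π} (9x)^2 dx = 81π^2/3 + 0 = 27π^2.
Parseval ⇒ Σ |c_n|^2 = 27π^2.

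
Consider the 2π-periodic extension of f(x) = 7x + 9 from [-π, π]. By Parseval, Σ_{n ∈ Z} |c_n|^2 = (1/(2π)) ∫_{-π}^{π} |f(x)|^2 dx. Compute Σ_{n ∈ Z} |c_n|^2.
Σ |c_n|^2 = 49π^2/3 + 81

Expand and integrate term by term over [-π, π]:
  ∫ (7x)^2 dx = 49·(2π^3/3); ∫ 2·7·(9)·x dx = 0 (odd integrand); ∫ 9^2 dx = 81·2π.
So (1/(2π)) ∫_{-π}^{π} (7x + 9)^2 dx = 49π^2/3 + 81 = 49π^2/3 + 81.
Parseval ⇒ Σ |c_n|^2 = 49π^2/3 + 81.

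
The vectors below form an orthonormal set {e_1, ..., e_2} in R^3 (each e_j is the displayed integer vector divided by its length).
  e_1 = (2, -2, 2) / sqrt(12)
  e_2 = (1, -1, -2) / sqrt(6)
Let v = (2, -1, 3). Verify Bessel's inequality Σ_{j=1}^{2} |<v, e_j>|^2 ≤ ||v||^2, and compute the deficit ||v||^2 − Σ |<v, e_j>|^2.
Σ |<v, e_j>|^2 = 27/2; ||v||^2 = 14; deficit = 1/2

Write each e_j = u_j / sqrt(<u_j, u_j>) where u_j is the displayed integer vector. Then <v, e_j> = <v, u_j> / sqrt(<u_j, u_j>), so |<v, e_j>|^2 = <v, u_j>^2 / <u_j, u_j>.
Coefficients: <v, e_1> = 12/sqrt(12), <v, e_2> = -3/sqrt(6).
Square and sum: Σ |<v, e_j>|^2 = 27/2.
Compute ||v||^2 = v·v = 14.
Deficit = 14 − 27/2 = 1/2 ≥ 0, confirming Bessel's inequality. (The deficit equals ||v − Σ <v,e_j> e_j||^2, the squared distance from v to span{e_j}.)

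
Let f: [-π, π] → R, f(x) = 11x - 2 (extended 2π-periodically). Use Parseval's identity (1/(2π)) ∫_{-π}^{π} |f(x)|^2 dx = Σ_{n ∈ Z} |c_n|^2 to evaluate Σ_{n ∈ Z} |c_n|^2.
Σ |c_n|^2 = 121π^2/3 + 4

Expand and integrate term by term over [-π, π]:
  ∫ (11x)^2 dx = 121·(2π^3/3); ∫ 2·11·(-2)·x dx = 0 (odd integrand); ∫ (-2)^2 dx = 4·2π.
So (1/(2π)) ∫_{-π}^{π} (11x - 2)^2 dx = 121π^2/3 + 4 = 121π^2/3 + 4.
Parseval ⇒ Σ |c_n|^2 = 121π^2/3 + 4.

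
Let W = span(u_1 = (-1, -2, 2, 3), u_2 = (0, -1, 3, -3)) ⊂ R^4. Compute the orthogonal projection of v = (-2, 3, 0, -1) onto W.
proj_W(v) = (133/341, 273/341, -287/341, -378/341)

Set up U = [u_1 | ... | u_2] ∈ R^(4×2). The projector onto W = col(U) is P = U (U^T U)^(-1) U^T.
Compute U^T U =
  [18, -1]
  [-1, 19],
and U^T v = (-7, 0).
Solve U^T U · c = U^T v for the coefficients: c = (-133/341, -7/341). The projection is proj_W(v) = U c.
Check: (v - proj_W(v)) · u_1 = 0  (should be 0).
Check: (v - proj_W(v)) · u_2 = 0  (should be 0).
Result: proj_W(v) = (133/341, 273/341, -287/341, -378/341).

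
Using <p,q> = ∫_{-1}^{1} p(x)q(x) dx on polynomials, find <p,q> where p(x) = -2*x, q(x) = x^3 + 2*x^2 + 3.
<p,q> = -4/5

Expand the product: p(x)·q(x) = -2*x^4 - 4*x^3 - 6*x.
∫_{-1}^{1} of each monomial x^k gives [2/(k+1) if k even, 0 if k odd]. Integrating term-by-term (or equivalently evaluating the antiderivative F(x) = -2*x^5/5 - x^4 - 3*x^2 at the endpoints):
  F(1) − F(−1) = -22/5 − (-18/5) = -4/5.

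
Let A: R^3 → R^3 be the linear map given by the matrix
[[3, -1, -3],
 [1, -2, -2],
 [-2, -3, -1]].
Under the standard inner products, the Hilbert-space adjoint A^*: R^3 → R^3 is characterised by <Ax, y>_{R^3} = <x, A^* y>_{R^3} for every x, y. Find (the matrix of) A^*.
A^* = A^T =
[[3, 1, -2],
 [-1, -2, -3],
 [-3, -2, -1]]

For real matrices with standard dot products, the defining identity <Ax, y> = <x, A^* y> gives (Ax)^T y = x^T (A^*) y, i.e. x^T A^T y = x^T (A^*) y. Since this holds for all x, y, we must have A^* = A^T. Therefore
A^* =
[[3, 1, -2],
 [-1, -2, -3],
 [-3, -2, -1]].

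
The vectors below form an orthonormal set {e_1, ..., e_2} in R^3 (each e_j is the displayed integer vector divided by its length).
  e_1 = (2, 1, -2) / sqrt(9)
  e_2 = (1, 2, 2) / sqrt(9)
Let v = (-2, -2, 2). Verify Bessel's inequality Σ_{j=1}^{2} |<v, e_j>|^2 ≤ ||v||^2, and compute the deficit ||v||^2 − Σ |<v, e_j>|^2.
Σ |<v, e_j>|^2 = 104/9; ||v||^2 = 12; deficit = 4/9

Write each e_j = u_j / sqrt(<u_j, u_j>) where u_j is the displayed integer vector. Then <v, e_j> = <v, u_j> / sqrt(<u_j, u_j>), so |<v, e_j>|^2 = <v, u_j>^2 / <u_j, u_j>.
Coefficients: <v, e_1> = -10/sqrt(9), <v, e_2> = -2/sqrt(9).
Square and sum: Σ |<v, e_j>|^2 = 104/9.
Compute ||v||^2 = v·v = 12.
Deficit = 12 − 104/9 = 4/9 ≥ 0, confirming Bessel's inequality. (The deficit equals ||v − Σ <v,e_j> e_j||^2, the squared distance from v to span{e_j}.)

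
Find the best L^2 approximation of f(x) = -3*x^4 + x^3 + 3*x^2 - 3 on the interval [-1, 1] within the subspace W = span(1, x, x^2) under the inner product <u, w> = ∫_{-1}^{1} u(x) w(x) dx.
g(x) = 3*x^2/7 + 3*x/5 - 96/35

The best approximation g ∈ W is the orthogonal projection of f onto W. Writing g = a_0 + a_1 x + a_2 x^2, the coefficients solve the normal equations G · a = b where
  G_{ij} = <φ_i, φ_j> and b_i = <f, φ_i>, with φ_0 = 1, φ_1 = x, φ_2 = x^2.
G =
  [2, 0, 2/3]
  [0, 2/3, 0]
  [2/3, 0, 2/5],
b = (-26/5, 2/5, -58/35).
Solving gives a_0 = -96/35, a_1 = 3/5, a_2 = 3/7, so
  g(x) = 3*x^2/7 + 3*x/5 - 96/35.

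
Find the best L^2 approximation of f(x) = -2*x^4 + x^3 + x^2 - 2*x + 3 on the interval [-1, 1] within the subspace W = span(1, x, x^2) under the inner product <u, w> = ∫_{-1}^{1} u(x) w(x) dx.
g(x) = -5*x^2/7 - 7*x/5 + 111/35

The best approximation g ∈ W is the orthogonal projection of f onto W. Writing g = a_0 + a_1 x + a_2 x^2, the coefficients solve the normal equations G · a = b where
  G_{ij} = <φ_i, φ_j> and b_i = <f, φ_i>, with φ_0 = 1, φ_1 = x, φ_2 = x^2.
G =
  [2, 0, 2/3]
  [0, 2/3, 0]
  [2/3, 0, 2/5],
b = (88/15, -14/15, 64/35).
Solving gives a_0 = 111/35, a_1 = -7/5, a_2 = -5/7, so
  g(x) = -5*x^2/7 - 7*x/5 + 111/35.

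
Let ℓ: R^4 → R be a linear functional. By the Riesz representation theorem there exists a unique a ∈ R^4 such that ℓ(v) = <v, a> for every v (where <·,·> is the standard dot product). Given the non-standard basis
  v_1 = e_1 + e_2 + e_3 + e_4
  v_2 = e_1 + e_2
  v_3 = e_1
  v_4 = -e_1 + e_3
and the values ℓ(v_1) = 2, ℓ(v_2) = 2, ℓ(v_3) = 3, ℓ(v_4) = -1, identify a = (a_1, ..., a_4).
a = (3, -1, 2, -2)

Write a = (a_1, ..., a_4) in the standard basis. For each basis vector v_i, ℓ(v_i) = <v_i, a> is a linear equation in the a_j's. Collect the n equations into a matrix system V a = ℓ, where row i of V is v_i (expressed in the standard basis). Since V is invertible (lower-triangular with 1s on the diagonal, up to permutation), solve by back-substitution:
  V =
[[1, 1, 1, 1],
 [1, 1, 0, 0],
 [1, 0, 0, 0],
 [-1, 0, 1, 0]]
  V a = (2, 2, 3, -1)
Solving gives a = (3, -1, 2, -2).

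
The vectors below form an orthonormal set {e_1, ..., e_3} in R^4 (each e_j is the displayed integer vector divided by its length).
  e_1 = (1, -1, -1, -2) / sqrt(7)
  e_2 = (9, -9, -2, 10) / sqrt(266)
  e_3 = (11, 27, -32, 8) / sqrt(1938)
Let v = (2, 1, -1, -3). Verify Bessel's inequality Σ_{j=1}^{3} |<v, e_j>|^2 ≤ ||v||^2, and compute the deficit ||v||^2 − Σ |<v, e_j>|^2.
Σ |<v, e_j>|^2 = 207/17; ||v||^2 = 15; deficit = 48/17

Write each e_j = u_j / sqrt(<u_j, u_j>) where u_j is the displayed integer vector. Then <v, e_j> = <v, u_j> / sqrt(<u_j, u_j>), so |<v, e_j>|^2 = <v, u_j>^2 / <u_j, u_j>.
Coefficients: <v, e_1> = 8/sqrt(7), <v, e_2> = -19/sqrt(266), <v, e_3> = 57/sqrt(1938).
Square and sum: Σ |<v, e_j>|^2 = 207/17.
Compute ||v||^2 = v·v = 15.
Deficit = 15 − 207/17 = 48/17 ≥ 0, confirming Bessel's inequality. (The deficit equals ||v − Σ <v,e_j> e_j||^2, the squared distance from v to span{e_j}.)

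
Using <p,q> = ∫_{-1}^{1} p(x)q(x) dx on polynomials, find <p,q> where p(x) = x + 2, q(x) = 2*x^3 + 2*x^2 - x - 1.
<p,q> = -6/5

Expand the product: p(x)·q(x) = 2*x^4 + 6*x^3 + 3*x^2 - 3*x - 2.
∫_{-1}^{1} of each monomial x^k gives [2/(k+1) if k even, 0 if k odd]. Integrating term-by-term (or equivalently evaluating the antiderivative F(x) = 2*x^5/5 + 3*x^4/2 + x^3 - 3*x^2/2 - 2*x at the endpoints):
  F(1) − F(−1) = -3/5 − (3/5) = -6/5.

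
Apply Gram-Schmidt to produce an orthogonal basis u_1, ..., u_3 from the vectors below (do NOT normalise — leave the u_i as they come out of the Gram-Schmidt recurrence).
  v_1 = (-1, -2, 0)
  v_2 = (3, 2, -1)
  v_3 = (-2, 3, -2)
Orthogonal basis:
  u_1 = (-1, -2, 0)
  u_2 = (8/5, -4/5, -1)
  u_3 = (-10/7, 5/7, -20/7)

Apply the Gram-Schmidt recurrence
  u_1 = v_1
  u_i = v_i − Σ_{j<i} ((v_i · u_j) / (u_j · u_j)) · u_j.

Step by step this gives:
  u_1 = (-1, -2, 0)
  u_2 = (8/5, -4/5, -1)
  u_3 = (-10/7, 5/7, -20/7)

Orthogonality check:
  u_2 · u_1 = 0 (should be 0)
  u_3 · u_1 = 0 (should be 0)
  u_3 · u_2 = 0 (should be 0)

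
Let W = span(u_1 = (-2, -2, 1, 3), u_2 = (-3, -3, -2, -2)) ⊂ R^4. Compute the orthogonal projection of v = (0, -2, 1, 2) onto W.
proj_W(v) = (-110/113, -110/113, 187/226, 473/226)

Set up U = [u_1 | ... | u_2] ∈ R^(4×2). The projector onto W = col(U) is P = U (U^T U)^(-1) U^T.
Compute U^T U =
  [18, 4]
  [4, 26],
and U^T v = (11, 0).
Solve U^T U · c = U^T v for the coefficients: c = (143/226, -11/113). The projection is proj_W(v) = U c.
Check: (v - proj_W(v)) · u_1 = 0  (should be 0).
Check: (v - proj_W(v)) · u_2 = 0  (should be 0).
Result: proj_W(v) = (-110/113, -110/113, 187/226, 473/226).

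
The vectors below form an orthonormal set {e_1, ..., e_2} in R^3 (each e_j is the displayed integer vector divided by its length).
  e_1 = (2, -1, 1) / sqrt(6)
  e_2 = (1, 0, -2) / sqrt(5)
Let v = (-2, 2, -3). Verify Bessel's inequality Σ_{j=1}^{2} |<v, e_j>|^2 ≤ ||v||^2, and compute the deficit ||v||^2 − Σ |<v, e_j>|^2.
Σ |<v, e_j>|^2 = 167/10; ||v||^2 = 17; deficit = 3/10

Write each e_j = u_j / sqrt(<u_j, u_j>) where u_j is the displayed integer vector. Then <v, e_j> = <v, u_j> / sqrt(<u_j, u_j>), so |<v, e_j>|^2 = <v, u_j>^2 / <u_j, u_j>.
Coefficients: <v, e_1> = -9/sqrt(6), <v, e_2> = 4/sqrt(5).
Square and sum: Σ |<v, e_j>|^2 = 167/10.
Compute ||v||^2 = v·v = 17.
Deficit = 17 − 167/10 = 3/10 ≥ 0, confirming Bessel's inequality. (The deficit equals ||v − Σ <v,e_j> e_j||^2, the squared distance from v to span{e_j}.)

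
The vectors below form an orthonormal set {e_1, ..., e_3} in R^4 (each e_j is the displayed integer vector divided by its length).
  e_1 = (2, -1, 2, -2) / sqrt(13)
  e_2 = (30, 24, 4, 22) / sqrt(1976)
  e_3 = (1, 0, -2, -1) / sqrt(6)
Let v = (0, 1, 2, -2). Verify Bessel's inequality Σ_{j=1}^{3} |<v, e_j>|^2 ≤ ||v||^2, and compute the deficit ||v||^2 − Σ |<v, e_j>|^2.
Σ |<v, e_j>|^2 = 257/57; ||v||^2 = 9; deficit = 256/57

Write each e_j = u_j / sqrt(<u_j, u_j>) where u_j is the displayed integer vector. Then <v, e_j> = <v, u_j> / sqrt(<u_j, u_j>), so |<v, e_j>|^2 = <v, u_j>^2 / <u_j, u_j>.
Coefficients: <v, e_1> = 7/sqrt(13), <v, e_2> = -12/sqrt(1976), <v, e_3> = -2/sqrt(6).
Square and sum: Σ |<v, e_j>|^2 = 257/57.
Compute ||v||^2 = v·v = 9.
Deficit = 9 − 257/57 = 256/57 ≥ 0, confirming Bessel's inequality. (The deficit equals ||v − Σ <v,e_j> e_j||^2, the squared distance from v to span{e_j}.)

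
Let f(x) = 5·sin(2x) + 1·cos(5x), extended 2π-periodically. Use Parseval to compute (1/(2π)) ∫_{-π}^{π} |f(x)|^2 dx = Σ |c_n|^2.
Σ |c_n|^2 = 13

Expand |f|^2 and use orthogonality of {sin(nx), cos(mx)} on [-π, π]:
  ∫_{-π}^{π} sin(nx)^2 dx = π, ∫ cos(mx)^2 dx = π, and cross terms integrate to 0.
So ∫_{-π}^{π} f(x)^2 dx = 5^2 · π + 1^2 · π = (25 + 1)π.
Divide by 2π: (25 + 1)/2 = 13.
By Parseval, this equals Σ |c_n|^2.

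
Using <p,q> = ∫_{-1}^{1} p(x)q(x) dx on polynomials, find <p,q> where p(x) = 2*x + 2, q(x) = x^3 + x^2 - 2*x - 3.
<p,q> = -188/15

Expand the product: p(x)·q(x) = 2*x^4 + 4*x^3 - 2*x^2 - 10*x - 6.
∫_{-1}^{1} of each monomial x^k gives [2/(k+1) if k even, 0 if k odd]. Integrating term-by-term (or equivalently evaluating the antiderivative F(x) = 2*x^5/5 + x^4 - 2*x^3/3 - 5*x^2 - 6*x at the endpoints):
  F(1) − F(−1) = -154/15 − (34/15) = -188/15.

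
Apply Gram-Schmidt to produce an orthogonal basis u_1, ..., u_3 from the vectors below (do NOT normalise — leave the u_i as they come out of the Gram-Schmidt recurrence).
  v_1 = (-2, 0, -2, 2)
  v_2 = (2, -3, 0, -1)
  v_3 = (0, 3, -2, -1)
Orthogonal basis:
  u_1 = (-2, 0, -2, 2)
  u_2 = (1, -3, -1, 0)
  u_3 = (32/33, 12/11, -76/33, -4/3)

Apply the Gram-Schmidt recurrence
  u_1 = v_1
  u_i = v_i − Σ_{j<i} ((v_i · u_j) / (u_j · u_j)) · u_j.

Step by step this gives:
  u_1 = (-2, 0, -2, 2)
  u_2 = (1, -3, -1, 0)
  u_3 = (32/33, 12/11, -76/33, -4/3)

Orthogonality check:
  u_2 · u_1 = 0 (should be 0)
  u_3 · u_1 = 0 (should be 0)
  u_3 · u_2 = 0 (should be 0)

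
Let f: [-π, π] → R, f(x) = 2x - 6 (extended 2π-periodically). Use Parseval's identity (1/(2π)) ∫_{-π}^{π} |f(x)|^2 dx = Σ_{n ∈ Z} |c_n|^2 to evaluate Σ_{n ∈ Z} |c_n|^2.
Σ |c_n|^2 = 4π^2/3 + 36

Expand and integrate term by term over [-π, π]:
  ∫ (2x)^2 dx = 4·(2π^3/3); ∫ 2·2·(-6)·x dx = 0 (odd integrand); ∫ (-6)^2 dx = 36·2π.
So (1/(2π)) ∫_{-π}^{π} (2x - 6)^2 dx = 4π^2/3 + 36 = 4π^2/3 + 36.
Parseval ⇒ Σ |c_n|^2 = 4π^2/3 + 36.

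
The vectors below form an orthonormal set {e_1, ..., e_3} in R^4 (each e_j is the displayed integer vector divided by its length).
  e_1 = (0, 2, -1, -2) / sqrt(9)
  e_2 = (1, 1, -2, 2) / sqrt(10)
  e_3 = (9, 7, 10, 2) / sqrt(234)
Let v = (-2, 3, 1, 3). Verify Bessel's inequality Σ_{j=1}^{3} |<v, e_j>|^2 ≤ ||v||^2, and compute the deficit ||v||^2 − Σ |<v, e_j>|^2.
Σ |<v, e_j>|^2 = 54/13; ||v||^2 = 23; deficit = 245/13

Write each e_j = u_j / sqrt(<u_j, u_j>) where u_j is the displayed integer vector. Then <v, e_j> = <v, u_j> / sqrt(<u_j, u_j>), so |<v, e_j>|^2 = <v, u_j>^2 / <u_j, u_j>.
Coefficients: <v, e_1> = -1/sqrt(9), <v, e_2> = 5/sqrt(10), <v, e_3> = 19/sqrt(234).
Square and sum: Σ |<v, e_j>|^2 = 54/13.
Compute ||v||^2 = v·v = 23.
Deficit = 23 − 54/13 = 245/13 ≥ 0, confirming Bessel's inequality. (The deficit equals ||v − Σ <v,e_j> e_j||^2, the squared distance from v to span{e_j}.)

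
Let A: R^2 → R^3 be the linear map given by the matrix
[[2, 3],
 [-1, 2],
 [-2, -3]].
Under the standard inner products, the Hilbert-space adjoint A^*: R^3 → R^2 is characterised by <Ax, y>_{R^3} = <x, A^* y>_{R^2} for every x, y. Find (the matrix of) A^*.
A^* = A^T =
[[2, -1, -2],
 [3, 2, -3]]

For real matrices with standard dot products, the defining identity <Ax, y> = <x, A^* y> gives (Ax)^T y = x^T (A^*) y, i.e. x^T A^T y = x^T (A^*) y. Since this holds for all x, y, we must have A^* = A^T. Therefore
A^* =
[[2, -1, -2],
 [3, 2, -3]].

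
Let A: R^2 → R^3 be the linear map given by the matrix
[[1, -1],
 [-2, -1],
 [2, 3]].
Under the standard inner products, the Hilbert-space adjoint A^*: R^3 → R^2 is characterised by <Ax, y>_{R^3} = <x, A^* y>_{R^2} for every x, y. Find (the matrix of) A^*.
A^* = A^T =
[[1, -2, 2],
 [-1, -1, 3]]

For real matrices with standard dot products, the defining identity <Ax, y> = <x, A^* y> gives (Ax)^T y = x^T (A^*) y, i.e. x^T A^T y = x^T (A^*) y. Since this holds for all x, y, we must have A^* = A^T. Therefore
A^* =
[[1, -2, 2],
 [-1, -1, 3]].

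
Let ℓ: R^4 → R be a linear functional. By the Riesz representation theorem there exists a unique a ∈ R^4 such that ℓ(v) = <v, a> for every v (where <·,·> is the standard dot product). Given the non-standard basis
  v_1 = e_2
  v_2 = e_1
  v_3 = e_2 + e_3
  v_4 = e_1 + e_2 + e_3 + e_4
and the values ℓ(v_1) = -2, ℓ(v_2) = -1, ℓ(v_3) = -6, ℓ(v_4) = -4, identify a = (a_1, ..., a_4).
a = (-1, -2, -4, 3)

Write a = (a_1, ..., a_4) in the standard basis. For each basis vector v_i, ℓ(v_i) = <v_i, a> is a linear equation in the a_j's. Collect the n equations into a matrix system V a = ℓ, where row i of V is v_i (expressed in the standard basis). Since V is invertible (lower-triangular with 1s on the diagonal, up to permutation), solve by back-substitution:
  V =
[[0, 1, 0, 0],
 [1, 0, 0, 0],
 [0, 1, 1, 0],
 [1, 1, 1, 1]]
  V a = (-2, -1, -6, -4)
Solving gives a = (-1, -2, -4, 3).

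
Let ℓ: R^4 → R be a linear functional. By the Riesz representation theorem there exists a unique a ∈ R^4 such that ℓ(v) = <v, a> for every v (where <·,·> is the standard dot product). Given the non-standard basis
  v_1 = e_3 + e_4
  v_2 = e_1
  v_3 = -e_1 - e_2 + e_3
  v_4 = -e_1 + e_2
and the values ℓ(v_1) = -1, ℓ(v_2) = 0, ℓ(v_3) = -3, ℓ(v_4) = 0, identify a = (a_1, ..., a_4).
a = (0, 0, -3, 2)

Write a = (a_1, ..., a_4) in the standard basis. For each basis vector v_i, ℓ(v_i) = <v_i, a> is a linear equation in the a_j's. Collect the n equations into a matrix system V a = ℓ, where row i of V is v_i (expressed in the standard basis). Since V is invertible (lower-triangular with 1s on the diagonal, up to permutation), solve by back-substitution:
  V =
[[0, 0, 1, 1],
 [1, 0, 0, 0],
 [-1, -1, 1, 0],
 [-1, 1, 0, 0]]
  V a = (-1, 0, -3, 0)
Solving gives a = (0, 0, -3, 2).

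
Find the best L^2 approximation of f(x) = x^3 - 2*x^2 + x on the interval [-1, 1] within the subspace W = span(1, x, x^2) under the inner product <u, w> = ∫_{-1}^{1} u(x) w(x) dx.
g(x) = -2*x^2 + 8*x/5

The best approximation g ∈ W is the orthogonal projection of f onto W. Writing g = a_0 + a_1 x + a_2 x^2, the coefficients solve the normal equations G · a = b where
  G_{ij} = <φ_i, φ_j> and b_i = <f, φ_i>, with φ_0 = 1, φ_1 = x, φ_2 = x^2.
G =
  [2, 0, 2/3]
  [0, 2/3, 0]
  [2/3, 0, 2/5],
b = (-4/3, 16/15, -4/5).
Solving gives a_0 = 0, a_1 = 8/5, a_2 = -2, so
  g(x) = -2*x^2 + 8*x/5.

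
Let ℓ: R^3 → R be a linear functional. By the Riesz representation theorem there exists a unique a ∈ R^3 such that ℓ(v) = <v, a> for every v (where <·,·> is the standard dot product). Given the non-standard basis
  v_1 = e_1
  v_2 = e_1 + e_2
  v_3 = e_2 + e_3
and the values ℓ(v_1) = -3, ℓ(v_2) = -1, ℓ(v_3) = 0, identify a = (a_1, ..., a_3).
a = (-3, 2, -2)

Write a = (a_1, ..., a_3) in the standard basis. For each basis vector v_i, ℓ(v_i) = <v_i, a> is a linear equation in the a_j's. Collect the n equations into a matrix system V a = ℓ, where row i of V is v_i (expressed in the standard basis). Since V is invertible (lower-triangular with 1s on the diagonal, up to permutation), solve by back-substitution:
  V =
[[1, 0, 0],
 [1, 1, 0],
 [0, 1, 1]]
  V a = (-3, -1, 0)
Solving gives a = (-3, 2, -2).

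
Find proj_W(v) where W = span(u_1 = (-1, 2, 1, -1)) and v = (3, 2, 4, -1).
proj_W(v) = (-6/7, 12/7, 6/7, -6/7)

Set up U = [u_1 | ... | u_1] ∈ R^(4×1). The projector onto W = col(U) is P = U (U^T U)^(-1) U^T.
Compute U^T U =
  [7],
and U^T v = (6).
Solve U^T U · c = U^T v for the coefficients: c = (6/7). The projection is proj_W(v) = U c.
Check: (v - proj_W(v)) · u_1 = 0  (should be 0).
Result: proj_W(v) = (-6/7, 12/7, 6/7, -6/7).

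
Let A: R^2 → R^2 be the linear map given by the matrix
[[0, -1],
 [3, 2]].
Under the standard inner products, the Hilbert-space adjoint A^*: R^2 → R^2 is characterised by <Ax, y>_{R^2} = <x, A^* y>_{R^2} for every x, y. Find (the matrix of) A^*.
A^* = A^T =
[[0, 3],
 [-1, 2]]

For real matrices with standard dot products, the defining identity <Ax, y> = <x, A^* y> gives (Ax)^T y = x^T (A^*) y, i.e. x^T A^T y = x^T (A^*) y. Since this holds for all x, y, we must have A^* = A^T. Therefore
A^* =
[[0, 3],
 [-1, 2]].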